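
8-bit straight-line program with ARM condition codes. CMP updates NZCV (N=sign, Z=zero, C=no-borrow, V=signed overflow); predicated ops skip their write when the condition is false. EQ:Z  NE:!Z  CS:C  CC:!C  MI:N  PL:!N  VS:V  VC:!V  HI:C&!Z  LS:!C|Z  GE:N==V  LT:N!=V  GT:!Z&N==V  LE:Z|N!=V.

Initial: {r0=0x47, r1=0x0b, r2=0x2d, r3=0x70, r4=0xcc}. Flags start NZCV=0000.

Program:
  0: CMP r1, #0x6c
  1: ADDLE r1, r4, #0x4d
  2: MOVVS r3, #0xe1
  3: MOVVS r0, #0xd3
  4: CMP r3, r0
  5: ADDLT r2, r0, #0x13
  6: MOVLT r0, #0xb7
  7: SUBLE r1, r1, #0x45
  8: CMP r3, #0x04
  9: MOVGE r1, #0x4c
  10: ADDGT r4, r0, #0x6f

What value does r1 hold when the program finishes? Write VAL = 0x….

0: ✓ CMP  NZCV=1000
1: ✓ ADDLE  r1←0x19
2: · MOVVS
3: · MOVVS
4: ✓ CMP  NZCV=0010
5: · ADDLT
6: · MOVLT
7: · SUBLE
8: ✓ CMP  NZCV=0010
9: ✓ MOVGE  r1←0x4c
10: ✓ ADDGT  r4←0xb6

VAL = 0x4c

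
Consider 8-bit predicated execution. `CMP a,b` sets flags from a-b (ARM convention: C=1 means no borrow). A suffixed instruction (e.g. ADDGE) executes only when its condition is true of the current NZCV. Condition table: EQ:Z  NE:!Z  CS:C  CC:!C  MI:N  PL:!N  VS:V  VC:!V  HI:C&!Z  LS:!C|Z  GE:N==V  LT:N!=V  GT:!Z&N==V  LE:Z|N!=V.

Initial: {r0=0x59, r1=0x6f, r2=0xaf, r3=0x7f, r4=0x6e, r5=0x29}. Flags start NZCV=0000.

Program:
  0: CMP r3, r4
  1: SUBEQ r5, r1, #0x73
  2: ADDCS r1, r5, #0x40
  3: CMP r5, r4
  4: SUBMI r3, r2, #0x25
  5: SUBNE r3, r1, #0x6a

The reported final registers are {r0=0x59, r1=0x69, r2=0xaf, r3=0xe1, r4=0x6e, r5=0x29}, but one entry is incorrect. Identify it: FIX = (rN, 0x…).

FIX = (r3, 0xff)

[0] flags=0010 → (cmp)
[1] flags=0010 EQ?F → skip
[2] flags=0010 CS?T → r1=0x69
[3] flags=1000 → (cmp)
[4] flags=1000 MI?T → r3=0x8a
[5] flags=1000 NE?T → r3=0xff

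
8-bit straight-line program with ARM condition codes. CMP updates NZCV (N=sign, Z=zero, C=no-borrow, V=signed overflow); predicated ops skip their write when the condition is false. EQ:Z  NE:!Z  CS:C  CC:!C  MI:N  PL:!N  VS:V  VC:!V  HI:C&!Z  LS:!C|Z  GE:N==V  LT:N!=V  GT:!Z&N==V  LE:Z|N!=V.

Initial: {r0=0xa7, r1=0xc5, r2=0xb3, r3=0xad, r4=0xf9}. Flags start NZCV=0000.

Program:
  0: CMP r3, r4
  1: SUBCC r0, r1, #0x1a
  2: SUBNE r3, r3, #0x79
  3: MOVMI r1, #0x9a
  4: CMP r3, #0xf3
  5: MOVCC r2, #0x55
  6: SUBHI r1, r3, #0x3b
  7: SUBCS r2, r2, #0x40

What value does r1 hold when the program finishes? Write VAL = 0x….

VAL = 0x9a

[0] flags=1000 → (cmp)
[1] flags=1000 CC?T → r0=0xab
[2] flags=1000 NE?T → r3=0x34
[3] flags=1000 MI?T → r1=0x9a
[4] flags=0000 → (cmp)
[5] flags=0000 CC?T → r2=0x55
[6] flags=0000 HI?F → skip
[7] flags=0000 CS?F → skip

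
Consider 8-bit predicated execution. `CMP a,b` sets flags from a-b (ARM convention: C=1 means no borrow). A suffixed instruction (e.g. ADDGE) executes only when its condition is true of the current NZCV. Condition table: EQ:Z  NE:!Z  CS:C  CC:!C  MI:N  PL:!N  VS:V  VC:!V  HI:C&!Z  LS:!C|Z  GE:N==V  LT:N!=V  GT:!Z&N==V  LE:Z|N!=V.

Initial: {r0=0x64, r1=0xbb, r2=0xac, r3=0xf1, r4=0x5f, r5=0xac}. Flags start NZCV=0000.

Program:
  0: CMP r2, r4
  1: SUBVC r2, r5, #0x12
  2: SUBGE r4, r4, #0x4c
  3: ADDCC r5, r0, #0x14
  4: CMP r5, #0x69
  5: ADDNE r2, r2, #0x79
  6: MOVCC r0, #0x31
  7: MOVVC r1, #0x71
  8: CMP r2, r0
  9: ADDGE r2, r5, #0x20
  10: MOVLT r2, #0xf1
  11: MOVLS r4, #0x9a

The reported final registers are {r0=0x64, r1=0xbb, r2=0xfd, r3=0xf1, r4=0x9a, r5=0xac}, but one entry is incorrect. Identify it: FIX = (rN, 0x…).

FIX = (r2, 0xf1)

[0] flags=0011 → (cmp)
[1] flags=0011 VC?F → skip
[2] flags=0011 GE?F → skip
[3] flags=0011 CC?F → skip
[4] flags=0011 → (cmp)
[5] flags=0011 NE?T → r2=0x25
[6] flags=0011 CC?F → skip
[7] flags=0011 VC?F → skip
[8] flags=1000 → (cmp)
[9] flags=1000 GE?F → skip
[10] flags=1000 LT?T → r2=0xf1
[11] flags=1000 LS?T → r4=0x9a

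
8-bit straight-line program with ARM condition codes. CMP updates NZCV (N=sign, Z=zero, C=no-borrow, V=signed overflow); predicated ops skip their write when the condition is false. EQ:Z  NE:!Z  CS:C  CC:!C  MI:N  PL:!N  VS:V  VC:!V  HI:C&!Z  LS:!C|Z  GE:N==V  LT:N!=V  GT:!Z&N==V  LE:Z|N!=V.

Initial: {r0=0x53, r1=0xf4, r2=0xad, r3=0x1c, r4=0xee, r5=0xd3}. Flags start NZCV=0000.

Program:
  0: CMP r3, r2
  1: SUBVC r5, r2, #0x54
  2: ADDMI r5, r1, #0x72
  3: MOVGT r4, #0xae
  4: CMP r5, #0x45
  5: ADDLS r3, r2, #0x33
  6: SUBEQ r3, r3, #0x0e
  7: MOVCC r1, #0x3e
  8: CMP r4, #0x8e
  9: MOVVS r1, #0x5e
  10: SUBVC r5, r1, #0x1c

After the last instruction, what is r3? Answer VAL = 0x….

[0] flags=0000 → (cmp)
[1] flags=0000 VC?T → r5=0x59
[2] flags=0000 MI?F → skip
[3] flags=0000 GT?T → r4=0xae
[4] flags=0010 → (cmp)
[5] flags=0010 LS?F → skip
[6] flags=0010 EQ?F → skip
[7] flags=0010 CC?F → skip
[8] flags=0010 → (cmp)
[9] flags=0010 VS?F → skip
[10] flags=0010 VC?T → r5=0xd8

VAL = 0x1c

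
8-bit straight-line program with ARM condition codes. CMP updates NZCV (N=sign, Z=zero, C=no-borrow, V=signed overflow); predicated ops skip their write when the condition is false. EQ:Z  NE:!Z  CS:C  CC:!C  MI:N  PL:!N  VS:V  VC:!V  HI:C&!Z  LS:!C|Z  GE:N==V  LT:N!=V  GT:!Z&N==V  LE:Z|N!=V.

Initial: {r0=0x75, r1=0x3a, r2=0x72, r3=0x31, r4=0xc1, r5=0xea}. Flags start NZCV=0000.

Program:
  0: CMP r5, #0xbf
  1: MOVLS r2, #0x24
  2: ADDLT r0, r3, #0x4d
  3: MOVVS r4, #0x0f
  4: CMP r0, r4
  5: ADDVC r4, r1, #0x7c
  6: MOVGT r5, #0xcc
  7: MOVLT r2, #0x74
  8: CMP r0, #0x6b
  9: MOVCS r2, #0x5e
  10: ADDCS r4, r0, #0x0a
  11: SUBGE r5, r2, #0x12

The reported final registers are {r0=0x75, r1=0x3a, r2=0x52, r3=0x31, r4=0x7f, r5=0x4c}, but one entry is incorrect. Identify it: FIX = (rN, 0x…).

[0] flags=0010 → (cmp)
[1] flags=0010 LS?F → skip
[2] flags=0010 LT?F → skip
[3] flags=0010 VS?F → skip
[4] flags=1001 → (cmp)
[5] flags=1001 VC?F → skip
[6] flags=1001 GT?T → r5=0xcc
[7] flags=1001 LT?F → skip
[8] flags=0010 → (cmp)
[9] flags=0010 CS?T → r2=0x5e
[10] flags=0010 CS?T → r4=0x7f
[11] flags=0010 GE?T → r5=0x4c

FIX = (r2, 0x5e)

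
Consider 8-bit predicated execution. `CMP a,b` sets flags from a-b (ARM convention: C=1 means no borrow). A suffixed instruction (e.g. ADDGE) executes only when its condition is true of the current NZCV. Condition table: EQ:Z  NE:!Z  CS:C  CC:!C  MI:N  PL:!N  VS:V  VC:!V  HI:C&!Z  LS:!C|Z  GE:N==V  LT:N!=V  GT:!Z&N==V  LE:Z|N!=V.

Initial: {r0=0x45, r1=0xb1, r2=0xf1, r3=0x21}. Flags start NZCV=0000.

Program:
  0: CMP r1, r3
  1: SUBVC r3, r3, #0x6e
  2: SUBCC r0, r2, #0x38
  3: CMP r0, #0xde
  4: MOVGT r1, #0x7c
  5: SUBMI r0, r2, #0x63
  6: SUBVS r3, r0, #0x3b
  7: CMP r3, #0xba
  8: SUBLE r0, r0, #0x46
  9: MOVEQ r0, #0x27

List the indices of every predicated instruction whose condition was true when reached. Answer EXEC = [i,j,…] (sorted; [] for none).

[0] flags=1010 → (cmp)
[1] flags=1010 VC?T → r3=0xb3
[2] flags=1010 CC?F → skip
[3] flags=0000 → (cmp)
[4] flags=0000 GT?T → r1=0x7c
[5] flags=0000 MI?F → skip
[6] flags=0000 VS?F → skip
[7] flags=1000 → (cmp)
[8] flags=1000 LE?T → r0=0xff
[9] flags=1000 EQ?F → skip

EXEC = [1,4,8]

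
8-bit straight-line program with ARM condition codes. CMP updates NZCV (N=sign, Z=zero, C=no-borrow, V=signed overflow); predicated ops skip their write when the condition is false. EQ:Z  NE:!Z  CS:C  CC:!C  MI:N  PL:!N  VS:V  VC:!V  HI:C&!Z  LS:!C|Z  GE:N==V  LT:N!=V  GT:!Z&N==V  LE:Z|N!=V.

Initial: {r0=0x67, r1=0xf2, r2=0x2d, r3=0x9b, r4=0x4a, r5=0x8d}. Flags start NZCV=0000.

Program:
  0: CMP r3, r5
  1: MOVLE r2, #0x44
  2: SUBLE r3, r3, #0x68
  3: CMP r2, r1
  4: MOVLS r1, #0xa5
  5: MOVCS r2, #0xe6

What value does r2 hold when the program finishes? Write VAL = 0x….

[0] flags=0010 → (cmp)
[1] flags=0010 LE?F → skip
[2] flags=0010 LE?F → skip
[3] flags=0000 → (cmp)
[4] flags=0000 LS?T → r1=0xa5
[5] flags=0000 CS?F → skip

VAL = 0x2d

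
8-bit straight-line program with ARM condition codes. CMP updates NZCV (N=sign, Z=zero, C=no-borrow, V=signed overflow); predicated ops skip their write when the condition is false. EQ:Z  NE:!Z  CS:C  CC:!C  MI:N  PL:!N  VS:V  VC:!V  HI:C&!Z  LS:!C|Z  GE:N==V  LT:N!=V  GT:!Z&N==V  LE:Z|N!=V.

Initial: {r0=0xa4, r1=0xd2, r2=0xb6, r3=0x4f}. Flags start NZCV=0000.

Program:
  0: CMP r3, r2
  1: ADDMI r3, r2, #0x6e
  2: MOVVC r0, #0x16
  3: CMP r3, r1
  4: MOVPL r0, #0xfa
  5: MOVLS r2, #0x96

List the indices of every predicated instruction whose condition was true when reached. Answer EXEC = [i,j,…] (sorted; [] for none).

0: ✓ CMP  NZCV=1001
1: ✓ ADDMI  r3←0x24
2: · MOVVC
3: ✓ CMP  NZCV=0000
4: ✓ MOVPL  r0←0xfa
5: ✓ MOVLS  r2←0x96

EXEC = [1,4,5]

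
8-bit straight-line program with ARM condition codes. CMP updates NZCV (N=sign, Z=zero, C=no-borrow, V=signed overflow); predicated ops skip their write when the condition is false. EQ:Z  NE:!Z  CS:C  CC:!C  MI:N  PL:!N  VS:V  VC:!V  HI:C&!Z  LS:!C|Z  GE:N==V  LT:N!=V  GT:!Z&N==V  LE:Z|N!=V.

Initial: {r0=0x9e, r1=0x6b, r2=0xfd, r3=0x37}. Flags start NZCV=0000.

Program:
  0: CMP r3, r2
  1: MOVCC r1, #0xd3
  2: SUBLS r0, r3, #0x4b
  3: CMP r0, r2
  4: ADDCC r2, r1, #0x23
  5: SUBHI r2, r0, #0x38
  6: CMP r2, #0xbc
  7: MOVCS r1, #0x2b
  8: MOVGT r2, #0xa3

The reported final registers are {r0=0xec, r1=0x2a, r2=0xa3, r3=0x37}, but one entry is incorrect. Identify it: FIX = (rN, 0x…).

[0] flags=0000 → (cmp)
[1] flags=0000 CC?T → r1=0xd3
[2] flags=0000 LS?T → r0=0xec
[3] flags=1000 → (cmp)
[4] flags=1000 CC?T → r2=0xf6
[5] flags=1000 HI?F → skip
[6] flags=0010 → (cmp)
[7] flags=0010 CS?T → r1=0x2b
[8] flags=0010 GT?T → r2=0xa3

FIX = (r1, 0x2b)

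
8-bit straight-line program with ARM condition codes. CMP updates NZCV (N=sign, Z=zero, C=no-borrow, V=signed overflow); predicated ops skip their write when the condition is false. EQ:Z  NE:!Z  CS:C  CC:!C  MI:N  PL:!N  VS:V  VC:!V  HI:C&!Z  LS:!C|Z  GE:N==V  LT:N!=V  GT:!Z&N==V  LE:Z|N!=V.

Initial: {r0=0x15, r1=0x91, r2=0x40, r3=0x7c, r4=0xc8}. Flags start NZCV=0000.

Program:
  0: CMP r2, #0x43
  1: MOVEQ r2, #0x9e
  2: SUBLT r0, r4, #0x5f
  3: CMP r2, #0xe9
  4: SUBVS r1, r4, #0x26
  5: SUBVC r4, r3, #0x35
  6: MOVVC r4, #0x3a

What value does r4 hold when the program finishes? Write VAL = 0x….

VAL = 0x3a

[0] flags=1000 → (cmp)
[1] flags=1000 EQ?F → skip
[2] flags=1000 LT?T → r0=0x69
[3] flags=0000 → (cmp)
[4] flags=0000 VS?F → skip
[5] flags=0000 VC?T → r4=0x47
[6] flags=0000 VC?T → r4=0x3a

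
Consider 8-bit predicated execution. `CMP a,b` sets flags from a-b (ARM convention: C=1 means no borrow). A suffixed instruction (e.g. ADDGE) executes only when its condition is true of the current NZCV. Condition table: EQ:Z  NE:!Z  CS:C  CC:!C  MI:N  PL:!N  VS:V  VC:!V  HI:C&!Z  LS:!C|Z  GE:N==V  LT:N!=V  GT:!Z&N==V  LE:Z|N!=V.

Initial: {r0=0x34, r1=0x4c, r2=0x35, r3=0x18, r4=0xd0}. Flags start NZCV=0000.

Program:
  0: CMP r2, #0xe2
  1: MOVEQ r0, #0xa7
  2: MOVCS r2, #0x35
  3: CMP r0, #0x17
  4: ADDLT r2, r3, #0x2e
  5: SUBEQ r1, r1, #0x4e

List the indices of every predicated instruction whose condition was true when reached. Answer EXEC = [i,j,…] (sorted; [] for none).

0: ✓ CMP  NZCV=0000
1: · MOVEQ
2: · MOVCS
3: ✓ CMP  NZCV=0010
4: · ADDLT
5: · SUBEQ

EXEC = []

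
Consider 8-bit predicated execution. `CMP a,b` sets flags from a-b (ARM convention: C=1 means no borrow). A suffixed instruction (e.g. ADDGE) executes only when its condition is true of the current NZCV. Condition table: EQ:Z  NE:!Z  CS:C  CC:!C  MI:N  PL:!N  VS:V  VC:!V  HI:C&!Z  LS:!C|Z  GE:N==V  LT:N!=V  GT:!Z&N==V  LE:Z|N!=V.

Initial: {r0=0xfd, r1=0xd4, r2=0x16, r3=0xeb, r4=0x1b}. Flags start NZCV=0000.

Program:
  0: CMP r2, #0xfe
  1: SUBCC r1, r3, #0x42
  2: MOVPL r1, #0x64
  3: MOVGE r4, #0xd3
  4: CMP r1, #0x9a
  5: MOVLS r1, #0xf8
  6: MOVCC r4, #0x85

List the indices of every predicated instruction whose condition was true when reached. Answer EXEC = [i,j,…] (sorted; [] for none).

EXEC = [1,2,3,5,6]

0: ✓ CMP  NZCV=0000
1: ✓ SUBCC  r1←0xa9
2: ✓ MOVPL  r1←0x64
3: ✓ MOVGE  r4←0xd3
4: ✓ CMP  NZCV=1001
5: ✓ MOVLS  r1←0xf8
6: ✓ MOVCC  r4←0x85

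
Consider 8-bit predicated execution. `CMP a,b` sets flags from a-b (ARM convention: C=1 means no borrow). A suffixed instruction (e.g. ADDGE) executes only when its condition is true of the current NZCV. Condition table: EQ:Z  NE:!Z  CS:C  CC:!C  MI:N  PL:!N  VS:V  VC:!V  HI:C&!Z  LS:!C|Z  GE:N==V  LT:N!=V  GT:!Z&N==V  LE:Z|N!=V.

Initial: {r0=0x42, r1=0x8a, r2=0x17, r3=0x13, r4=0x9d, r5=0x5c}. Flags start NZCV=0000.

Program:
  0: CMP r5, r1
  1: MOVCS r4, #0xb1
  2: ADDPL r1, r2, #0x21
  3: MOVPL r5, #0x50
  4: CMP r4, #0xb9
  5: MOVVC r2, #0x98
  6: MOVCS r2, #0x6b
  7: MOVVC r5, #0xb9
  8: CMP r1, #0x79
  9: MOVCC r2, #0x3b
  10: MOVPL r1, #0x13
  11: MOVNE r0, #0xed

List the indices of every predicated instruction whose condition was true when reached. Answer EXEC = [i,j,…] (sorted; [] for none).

EXEC = [5,7,10,11]

0: ✓ CMP  NZCV=1001
1: · MOVCS
2: · ADDPL
3: · MOVPL
4: ✓ CMP  NZCV=1000
5: ✓ MOVVC  r2←0x98
6: · MOVCS
7: ✓ MOVVC  r5←0xb9
8: ✓ CMP  NZCV=0011
9: · MOVCC
10: ✓ MOVPL  r1←0x13
11: ✓ MOVNE  r0←0xed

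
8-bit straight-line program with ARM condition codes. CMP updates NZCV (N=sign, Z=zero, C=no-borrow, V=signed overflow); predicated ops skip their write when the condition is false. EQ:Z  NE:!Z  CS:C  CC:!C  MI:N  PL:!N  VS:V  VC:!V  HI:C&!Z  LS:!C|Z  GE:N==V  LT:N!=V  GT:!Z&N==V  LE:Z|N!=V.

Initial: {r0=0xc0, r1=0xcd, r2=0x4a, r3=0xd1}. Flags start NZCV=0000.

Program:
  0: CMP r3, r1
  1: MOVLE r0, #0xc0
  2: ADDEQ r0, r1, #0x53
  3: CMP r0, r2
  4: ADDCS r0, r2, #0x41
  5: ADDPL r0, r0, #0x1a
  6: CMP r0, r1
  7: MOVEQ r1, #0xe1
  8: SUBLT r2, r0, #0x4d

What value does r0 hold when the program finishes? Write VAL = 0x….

VAL = 0xa5

[0] flags=0010 → (cmp)
[1] flags=0010 LE?F → skip
[2] flags=0010 EQ?F → skip
[3] flags=0011 → (cmp)
[4] flags=0011 CS?T → r0=0x8b
[5] flags=0011 PL?T → r0=0xa5
[6] flags=1000 → (cmp)
[7] flags=1000 EQ?F → skip
[8] flags=1000 LT?T → r2=0x58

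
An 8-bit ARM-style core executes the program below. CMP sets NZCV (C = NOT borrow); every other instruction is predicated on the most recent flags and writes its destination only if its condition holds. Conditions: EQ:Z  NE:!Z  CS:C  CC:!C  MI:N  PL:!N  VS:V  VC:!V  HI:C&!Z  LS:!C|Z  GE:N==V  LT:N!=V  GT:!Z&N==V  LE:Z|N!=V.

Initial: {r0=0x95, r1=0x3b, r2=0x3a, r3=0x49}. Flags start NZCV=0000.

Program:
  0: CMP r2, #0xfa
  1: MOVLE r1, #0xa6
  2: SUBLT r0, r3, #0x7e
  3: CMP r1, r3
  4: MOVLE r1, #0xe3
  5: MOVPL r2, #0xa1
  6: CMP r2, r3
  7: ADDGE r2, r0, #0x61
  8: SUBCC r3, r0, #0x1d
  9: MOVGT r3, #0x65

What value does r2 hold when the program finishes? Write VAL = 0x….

VAL = 0x3a

0: ✓ CMP  NZCV=0000
1: · MOVLE
2: · SUBLT
3: ✓ CMP  NZCV=1000
4: ✓ MOVLE  r1←0xe3
5: · MOVPL
6: ✓ CMP  NZCV=1000
7: · ADDGE
8: ✓ SUBCC  r3←0x78
9: · MOVGT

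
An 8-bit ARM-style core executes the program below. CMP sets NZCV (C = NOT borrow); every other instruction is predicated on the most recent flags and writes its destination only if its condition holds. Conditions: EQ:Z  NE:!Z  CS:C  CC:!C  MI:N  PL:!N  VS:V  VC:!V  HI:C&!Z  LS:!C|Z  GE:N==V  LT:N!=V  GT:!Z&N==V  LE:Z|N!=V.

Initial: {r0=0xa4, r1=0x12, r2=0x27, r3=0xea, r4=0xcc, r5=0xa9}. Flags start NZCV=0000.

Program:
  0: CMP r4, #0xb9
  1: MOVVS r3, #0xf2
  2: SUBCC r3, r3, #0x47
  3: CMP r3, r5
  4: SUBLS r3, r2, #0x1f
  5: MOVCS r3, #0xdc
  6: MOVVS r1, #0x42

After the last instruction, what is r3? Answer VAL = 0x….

[0] flags=0010 → (cmp)
[1] flags=0010 VS?F → skip
[2] flags=0010 CC?F → skip
[3] flags=0010 → (cmp)
[4] flags=0010 LS?F → skip
[5] flags=0010 CS?T → r3=0xdc
[6] flags=0010 VS?F → skip

VAL = 0xdc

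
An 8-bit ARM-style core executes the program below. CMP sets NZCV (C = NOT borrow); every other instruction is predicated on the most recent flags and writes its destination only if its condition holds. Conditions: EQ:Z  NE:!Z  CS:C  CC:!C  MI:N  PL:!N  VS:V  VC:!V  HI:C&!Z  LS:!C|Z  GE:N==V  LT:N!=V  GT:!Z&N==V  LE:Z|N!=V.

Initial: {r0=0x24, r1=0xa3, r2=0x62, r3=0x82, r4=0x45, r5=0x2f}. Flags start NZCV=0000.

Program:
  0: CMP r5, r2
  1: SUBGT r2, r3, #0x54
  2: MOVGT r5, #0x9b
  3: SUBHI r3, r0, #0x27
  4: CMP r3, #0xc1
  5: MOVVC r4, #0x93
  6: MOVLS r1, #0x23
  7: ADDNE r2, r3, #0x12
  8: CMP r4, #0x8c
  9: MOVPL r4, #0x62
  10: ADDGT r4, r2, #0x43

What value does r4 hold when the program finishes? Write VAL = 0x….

VAL = 0xd7

0: ✓ CMP  NZCV=1000
1: · SUBGT
2: · MOVGT
3: · SUBHI
4: ✓ CMP  NZCV=1000
5: ✓ MOVVC  r4←0x93
6: ✓ MOVLS  r1←0x23
7: ✓ ADDNE  r2←0x94
8: ✓ CMP  NZCV=0010
9: ✓ MOVPL  r4←0x62
10: ✓ ADDGT  r4←0xd7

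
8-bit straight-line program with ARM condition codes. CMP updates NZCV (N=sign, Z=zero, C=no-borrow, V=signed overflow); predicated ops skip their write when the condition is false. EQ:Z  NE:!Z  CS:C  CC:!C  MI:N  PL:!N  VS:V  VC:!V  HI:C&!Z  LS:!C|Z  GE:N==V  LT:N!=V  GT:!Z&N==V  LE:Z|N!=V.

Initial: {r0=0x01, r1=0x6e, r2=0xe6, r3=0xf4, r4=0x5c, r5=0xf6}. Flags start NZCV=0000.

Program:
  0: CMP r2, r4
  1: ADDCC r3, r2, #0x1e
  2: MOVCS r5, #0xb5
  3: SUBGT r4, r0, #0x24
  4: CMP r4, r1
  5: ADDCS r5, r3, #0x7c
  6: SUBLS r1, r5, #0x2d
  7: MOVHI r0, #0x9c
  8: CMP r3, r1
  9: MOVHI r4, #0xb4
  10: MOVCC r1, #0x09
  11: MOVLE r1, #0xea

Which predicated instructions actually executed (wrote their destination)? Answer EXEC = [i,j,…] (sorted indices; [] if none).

0: ✓ CMP  NZCV=1010
1: · ADDCC
2: ✓ MOVCS  r5←0xb5
3: · SUBGT
4: ✓ CMP  NZCV=1000
5: · ADDCS
6: ✓ SUBLS  r1←0x88
7: · MOVHI
8: ✓ CMP  NZCV=0010
9: ✓ MOVHI  r4←0xb4
10: · MOVCC
11: · MOVLE

EXEC = [2,6,9]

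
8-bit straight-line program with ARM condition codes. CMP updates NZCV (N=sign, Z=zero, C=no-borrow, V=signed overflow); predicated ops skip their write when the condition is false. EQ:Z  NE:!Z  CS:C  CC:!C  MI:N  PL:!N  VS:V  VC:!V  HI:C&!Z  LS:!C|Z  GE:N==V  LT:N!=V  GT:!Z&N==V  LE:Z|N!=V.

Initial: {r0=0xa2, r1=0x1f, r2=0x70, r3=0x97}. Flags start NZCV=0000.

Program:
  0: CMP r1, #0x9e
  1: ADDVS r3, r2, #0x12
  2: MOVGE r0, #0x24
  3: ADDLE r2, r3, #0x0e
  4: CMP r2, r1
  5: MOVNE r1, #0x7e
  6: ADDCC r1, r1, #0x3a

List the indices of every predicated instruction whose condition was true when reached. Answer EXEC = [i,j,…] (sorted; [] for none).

EXEC = [1,2,5]

0: ✓ CMP  NZCV=1001
1: ✓ ADDVS  r3←0x82
2: ✓ MOVGE  r0←0x24
3: · ADDLE
4: ✓ CMP  NZCV=0010
5: ✓ MOVNE  r1←0x7e
6: · ADDCC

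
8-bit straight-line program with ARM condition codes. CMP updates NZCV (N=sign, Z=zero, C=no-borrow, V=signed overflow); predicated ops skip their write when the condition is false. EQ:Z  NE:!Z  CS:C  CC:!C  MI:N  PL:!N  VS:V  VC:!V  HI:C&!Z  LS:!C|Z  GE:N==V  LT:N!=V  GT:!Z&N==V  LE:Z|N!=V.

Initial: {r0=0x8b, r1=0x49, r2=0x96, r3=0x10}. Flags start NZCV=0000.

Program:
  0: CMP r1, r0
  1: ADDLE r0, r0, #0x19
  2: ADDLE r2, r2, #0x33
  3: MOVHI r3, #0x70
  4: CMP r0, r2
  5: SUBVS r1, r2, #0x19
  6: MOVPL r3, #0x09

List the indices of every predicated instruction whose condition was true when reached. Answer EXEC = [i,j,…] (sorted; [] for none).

EXEC = []

0: ✓ CMP  NZCV=1001
1: · ADDLE
2: · ADDLE
3: · MOVHI
4: ✓ CMP  NZCV=1000
5: · SUBVS
6: · MOVPL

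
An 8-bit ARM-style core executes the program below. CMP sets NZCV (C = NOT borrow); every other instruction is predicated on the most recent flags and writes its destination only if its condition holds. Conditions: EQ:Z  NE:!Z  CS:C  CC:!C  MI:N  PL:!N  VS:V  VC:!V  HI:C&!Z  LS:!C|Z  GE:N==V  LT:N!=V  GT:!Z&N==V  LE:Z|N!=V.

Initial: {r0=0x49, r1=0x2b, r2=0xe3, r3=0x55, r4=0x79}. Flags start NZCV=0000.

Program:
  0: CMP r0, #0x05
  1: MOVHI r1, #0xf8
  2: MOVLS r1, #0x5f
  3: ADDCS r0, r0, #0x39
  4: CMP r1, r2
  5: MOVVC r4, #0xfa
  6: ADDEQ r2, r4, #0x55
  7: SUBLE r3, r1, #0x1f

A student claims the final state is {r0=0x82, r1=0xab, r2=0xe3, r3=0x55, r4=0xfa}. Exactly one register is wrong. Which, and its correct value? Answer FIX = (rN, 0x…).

FIX = (r1, 0xf8)

0: ✓ CMP  NZCV=0010
1: ✓ MOVHI  r1←0xf8
2: · MOVLS
3: ✓ ADDCS  r0←0x82
4: ✓ CMP  NZCV=0010
5: ✓ MOVVC  r4←0xfa
6: · ADDEQ
7: · SUBLE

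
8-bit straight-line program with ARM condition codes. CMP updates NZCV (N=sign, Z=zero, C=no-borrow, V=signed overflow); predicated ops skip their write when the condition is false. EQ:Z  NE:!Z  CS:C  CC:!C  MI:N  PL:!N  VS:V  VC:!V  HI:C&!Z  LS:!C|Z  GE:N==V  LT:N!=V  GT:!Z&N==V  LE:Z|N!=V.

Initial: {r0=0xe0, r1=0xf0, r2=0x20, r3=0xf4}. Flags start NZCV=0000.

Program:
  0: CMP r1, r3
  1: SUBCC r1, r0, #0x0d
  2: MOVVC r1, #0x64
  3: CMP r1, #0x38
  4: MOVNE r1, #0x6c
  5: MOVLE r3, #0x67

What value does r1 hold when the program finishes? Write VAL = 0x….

0: ✓ CMP  NZCV=1000
1: ✓ SUBCC  r1←0xd3
2: ✓ MOVVC  r1←0x64
3: ✓ CMP  NZCV=0010
4: ✓ MOVNE  r1←0x6c
5: · MOVLE

VAL = 0x6c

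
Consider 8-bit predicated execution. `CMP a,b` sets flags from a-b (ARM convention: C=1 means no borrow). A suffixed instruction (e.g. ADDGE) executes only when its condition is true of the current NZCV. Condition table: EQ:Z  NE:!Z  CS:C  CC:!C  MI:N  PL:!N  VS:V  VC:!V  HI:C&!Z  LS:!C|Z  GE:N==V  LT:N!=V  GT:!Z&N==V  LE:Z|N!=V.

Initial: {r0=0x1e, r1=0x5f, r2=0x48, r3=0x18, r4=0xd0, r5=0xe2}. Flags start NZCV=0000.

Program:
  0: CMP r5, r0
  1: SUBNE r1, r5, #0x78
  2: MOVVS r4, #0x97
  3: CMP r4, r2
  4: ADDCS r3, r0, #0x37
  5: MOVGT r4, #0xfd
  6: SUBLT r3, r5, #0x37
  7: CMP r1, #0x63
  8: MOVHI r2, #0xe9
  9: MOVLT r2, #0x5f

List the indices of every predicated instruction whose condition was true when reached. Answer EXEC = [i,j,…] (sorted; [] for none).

0: ✓ CMP  NZCV=1010
1: ✓ SUBNE  r1←0x6a
2: · MOVVS
3: ✓ CMP  NZCV=1010
4: ✓ ADDCS  r3←0x55
5: · MOVGT
6: ✓ SUBLT  r3←0xab
7: ✓ CMP  NZCV=0010
8: ✓ MOVHI  r2←0xe9
9: · MOVLT

EXEC = [1,4,6,8]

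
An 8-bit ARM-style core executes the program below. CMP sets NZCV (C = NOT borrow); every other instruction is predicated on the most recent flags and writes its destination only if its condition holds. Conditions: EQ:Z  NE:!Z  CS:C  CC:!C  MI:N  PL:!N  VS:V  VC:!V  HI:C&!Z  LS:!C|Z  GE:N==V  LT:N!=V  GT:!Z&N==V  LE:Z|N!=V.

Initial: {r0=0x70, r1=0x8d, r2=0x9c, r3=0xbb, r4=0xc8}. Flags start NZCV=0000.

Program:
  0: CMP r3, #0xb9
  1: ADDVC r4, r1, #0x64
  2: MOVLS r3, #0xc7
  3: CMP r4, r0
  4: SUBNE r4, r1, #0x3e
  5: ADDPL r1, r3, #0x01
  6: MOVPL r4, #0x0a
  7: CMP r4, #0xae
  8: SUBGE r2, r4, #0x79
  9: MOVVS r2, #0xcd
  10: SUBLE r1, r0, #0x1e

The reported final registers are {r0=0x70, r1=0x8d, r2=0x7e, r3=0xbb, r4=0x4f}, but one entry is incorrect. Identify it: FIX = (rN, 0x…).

FIX = (r2, 0xcd)

[0] flags=0010 → (cmp)
[1] flags=0010 VC?T → r4=0xf1
[2] flags=0010 LS?F → skip
[3] flags=1010 → (cmp)
[4] flags=1010 NE?T → r4=0x4f
[5] flags=1010 PL?F → skip
[6] flags=1010 PL?F → skip
[7] flags=1001 → (cmp)
[8] flags=1001 GE?T → r2=0xd6
[9] flags=1001 VS?T → r2=0xcd
[10] flags=1001 LE?F → skip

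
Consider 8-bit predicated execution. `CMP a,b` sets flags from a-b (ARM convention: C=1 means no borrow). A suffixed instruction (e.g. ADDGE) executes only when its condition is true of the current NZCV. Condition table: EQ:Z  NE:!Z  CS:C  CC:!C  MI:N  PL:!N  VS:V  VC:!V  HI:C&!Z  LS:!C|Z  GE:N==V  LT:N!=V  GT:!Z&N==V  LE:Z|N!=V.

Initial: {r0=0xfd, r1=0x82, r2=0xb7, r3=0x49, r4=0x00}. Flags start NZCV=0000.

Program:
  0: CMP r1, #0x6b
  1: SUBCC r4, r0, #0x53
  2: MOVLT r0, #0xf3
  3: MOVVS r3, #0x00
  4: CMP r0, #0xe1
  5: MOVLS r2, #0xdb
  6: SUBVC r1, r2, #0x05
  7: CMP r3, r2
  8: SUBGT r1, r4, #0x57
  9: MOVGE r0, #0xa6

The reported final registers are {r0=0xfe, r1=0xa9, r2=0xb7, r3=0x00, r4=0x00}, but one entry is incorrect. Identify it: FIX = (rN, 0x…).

[0] flags=0011 → (cmp)
[1] flags=0011 CC?F → skip
[2] flags=0011 LT?T → r0=0xf3
[3] flags=0011 VS?T → r3=0x00
[4] flags=0010 → (cmp)
[5] flags=0010 LS?F → skip
[6] flags=0010 VC?T → r1=0xb2
[7] flags=0000 → (cmp)
[8] flags=0000 GT?T → r1=0xa9
[9] flags=0000 GE?T → r0=0xa6

FIX = (r0, 0xa6)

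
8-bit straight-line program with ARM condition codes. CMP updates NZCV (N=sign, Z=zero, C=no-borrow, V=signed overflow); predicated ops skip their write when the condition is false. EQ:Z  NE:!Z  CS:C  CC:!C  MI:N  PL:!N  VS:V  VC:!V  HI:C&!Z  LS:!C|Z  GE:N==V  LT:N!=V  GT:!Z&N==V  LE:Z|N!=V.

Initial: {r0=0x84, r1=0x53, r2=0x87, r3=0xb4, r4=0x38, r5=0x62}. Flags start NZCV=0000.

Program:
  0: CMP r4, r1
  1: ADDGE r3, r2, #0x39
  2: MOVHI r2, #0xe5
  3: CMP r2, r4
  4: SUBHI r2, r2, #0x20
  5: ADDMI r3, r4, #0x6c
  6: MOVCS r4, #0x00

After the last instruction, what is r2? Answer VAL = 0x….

VAL = 0x67

[0] flags=1000 → (cmp)
[1] flags=1000 GE?F → skip
[2] flags=1000 HI?F → skip
[3] flags=0011 → (cmp)
[4] flags=0011 HI?T → r2=0x67
[5] flags=0011 MI?F → skip
[6] flags=0011 CS?T → r4=0x00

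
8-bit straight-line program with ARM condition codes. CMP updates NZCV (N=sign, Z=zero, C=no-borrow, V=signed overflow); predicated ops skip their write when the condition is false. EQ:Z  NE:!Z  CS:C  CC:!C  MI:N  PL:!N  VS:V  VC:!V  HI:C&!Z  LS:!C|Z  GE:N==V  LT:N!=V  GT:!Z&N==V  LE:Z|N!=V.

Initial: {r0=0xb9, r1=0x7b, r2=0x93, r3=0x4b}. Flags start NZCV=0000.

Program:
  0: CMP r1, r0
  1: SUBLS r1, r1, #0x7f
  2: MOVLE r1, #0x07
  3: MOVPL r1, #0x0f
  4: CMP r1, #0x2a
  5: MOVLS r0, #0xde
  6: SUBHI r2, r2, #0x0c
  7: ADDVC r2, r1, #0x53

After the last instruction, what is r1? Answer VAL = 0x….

[0] flags=1001 → (cmp)
[1] flags=1001 LS?T → r1=0xfc
[2] flags=1001 LE?F → skip
[3] flags=1001 PL?F → skip
[4] flags=1010 → (cmp)
[5] flags=1010 LS?F → skip
[6] flags=1010 HI?T → r2=0x87
[7] flags=1010 VC?T → r2=0x4f

VAL = 0xfc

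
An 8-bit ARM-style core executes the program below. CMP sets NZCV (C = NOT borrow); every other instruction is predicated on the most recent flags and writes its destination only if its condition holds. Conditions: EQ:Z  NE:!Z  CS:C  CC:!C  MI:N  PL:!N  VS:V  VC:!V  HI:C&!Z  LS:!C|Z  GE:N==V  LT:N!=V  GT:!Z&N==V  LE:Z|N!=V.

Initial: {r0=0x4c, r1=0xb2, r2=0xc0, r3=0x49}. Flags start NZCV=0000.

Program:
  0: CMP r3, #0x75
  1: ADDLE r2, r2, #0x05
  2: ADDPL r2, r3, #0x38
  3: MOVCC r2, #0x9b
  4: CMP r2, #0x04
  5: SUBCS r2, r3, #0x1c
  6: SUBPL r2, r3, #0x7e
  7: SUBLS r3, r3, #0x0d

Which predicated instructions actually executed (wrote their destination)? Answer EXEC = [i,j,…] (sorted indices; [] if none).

EXEC = [1,3,5]

0: ✓ CMP  NZCV=1000
1: ✓ ADDLE  r2←0xc5
2: · ADDPL
3: ✓ MOVCC  r2←0x9b
4: ✓ CMP  NZCV=1010
5: ✓ SUBCS  r2←0x2d
6: · SUBPL
7: · SUBLS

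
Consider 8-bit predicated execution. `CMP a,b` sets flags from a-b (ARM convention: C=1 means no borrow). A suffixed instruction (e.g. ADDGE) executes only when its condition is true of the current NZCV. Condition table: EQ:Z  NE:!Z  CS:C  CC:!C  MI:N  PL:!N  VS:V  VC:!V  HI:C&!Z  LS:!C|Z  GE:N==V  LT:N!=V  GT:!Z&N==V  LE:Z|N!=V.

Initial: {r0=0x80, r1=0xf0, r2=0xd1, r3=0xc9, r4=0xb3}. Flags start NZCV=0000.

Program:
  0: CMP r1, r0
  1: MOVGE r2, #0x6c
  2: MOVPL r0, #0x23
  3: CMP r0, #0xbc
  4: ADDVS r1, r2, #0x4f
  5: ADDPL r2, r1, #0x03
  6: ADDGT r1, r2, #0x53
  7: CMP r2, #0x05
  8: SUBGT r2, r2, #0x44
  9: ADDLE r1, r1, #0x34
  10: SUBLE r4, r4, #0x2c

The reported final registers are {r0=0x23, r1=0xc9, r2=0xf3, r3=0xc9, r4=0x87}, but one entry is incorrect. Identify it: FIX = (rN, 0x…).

0: ✓ CMP  NZCV=0010
1: ✓ MOVGE  r2←0x6c
2: ✓ MOVPL  r0←0x23
3: ✓ CMP  NZCV=0000
4: · ADDVS
5: ✓ ADDPL  r2←0xf3
6: ✓ ADDGT  r1←0x46
7: ✓ CMP  NZCV=1010
8: · SUBGT
9: ✓ ADDLE  r1←0x7a
10: ✓ SUBLE  r4←0x87

FIX = (r1, 0x7a)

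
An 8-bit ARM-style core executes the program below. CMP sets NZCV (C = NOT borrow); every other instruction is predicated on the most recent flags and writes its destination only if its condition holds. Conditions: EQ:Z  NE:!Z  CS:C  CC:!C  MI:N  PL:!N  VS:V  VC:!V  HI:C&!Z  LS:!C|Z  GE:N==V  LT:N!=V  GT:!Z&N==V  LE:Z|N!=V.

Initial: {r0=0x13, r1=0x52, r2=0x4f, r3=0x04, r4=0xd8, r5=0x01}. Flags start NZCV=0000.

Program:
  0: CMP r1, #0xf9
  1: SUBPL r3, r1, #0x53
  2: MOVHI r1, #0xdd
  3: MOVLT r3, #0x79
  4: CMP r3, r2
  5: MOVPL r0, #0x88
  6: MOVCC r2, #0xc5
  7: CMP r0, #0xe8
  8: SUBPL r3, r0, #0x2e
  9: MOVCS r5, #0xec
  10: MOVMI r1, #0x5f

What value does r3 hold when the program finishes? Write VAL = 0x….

VAL = 0xe5

[0] flags=0000 → (cmp)
[1] flags=0000 PL?T → r3=0xff
[2] flags=0000 HI?F → skip
[3] flags=0000 LT?F → skip
[4] flags=1010 → (cmp)
[5] flags=1010 PL?F → skip
[6] flags=1010 CC?F → skip
[7] flags=0000 → (cmp)
[8] flags=0000 PL?T → r3=0xe5
[9] flags=0000 CS?F → skip
[10] flags=0000 MI?F → skip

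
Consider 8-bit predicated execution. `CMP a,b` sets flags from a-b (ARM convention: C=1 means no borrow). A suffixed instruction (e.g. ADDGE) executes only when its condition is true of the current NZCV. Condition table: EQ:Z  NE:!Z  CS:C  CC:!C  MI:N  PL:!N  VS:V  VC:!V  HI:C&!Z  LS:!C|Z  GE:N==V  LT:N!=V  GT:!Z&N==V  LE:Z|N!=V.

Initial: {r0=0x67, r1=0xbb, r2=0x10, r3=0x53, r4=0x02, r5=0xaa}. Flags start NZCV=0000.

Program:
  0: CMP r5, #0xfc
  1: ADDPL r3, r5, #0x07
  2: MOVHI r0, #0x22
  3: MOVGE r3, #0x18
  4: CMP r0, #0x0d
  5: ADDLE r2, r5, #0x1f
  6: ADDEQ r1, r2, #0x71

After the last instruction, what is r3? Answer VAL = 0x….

VAL = 0x53

[0] flags=1000 → (cmp)
[1] flags=1000 PL?F → skip
[2] flags=1000 HI?F → skip
[3] flags=1000 GE?F → skip
[4] flags=0010 → (cmp)
[5] flags=0010 LE?F → skip
[6] flags=0010 EQ?F → skip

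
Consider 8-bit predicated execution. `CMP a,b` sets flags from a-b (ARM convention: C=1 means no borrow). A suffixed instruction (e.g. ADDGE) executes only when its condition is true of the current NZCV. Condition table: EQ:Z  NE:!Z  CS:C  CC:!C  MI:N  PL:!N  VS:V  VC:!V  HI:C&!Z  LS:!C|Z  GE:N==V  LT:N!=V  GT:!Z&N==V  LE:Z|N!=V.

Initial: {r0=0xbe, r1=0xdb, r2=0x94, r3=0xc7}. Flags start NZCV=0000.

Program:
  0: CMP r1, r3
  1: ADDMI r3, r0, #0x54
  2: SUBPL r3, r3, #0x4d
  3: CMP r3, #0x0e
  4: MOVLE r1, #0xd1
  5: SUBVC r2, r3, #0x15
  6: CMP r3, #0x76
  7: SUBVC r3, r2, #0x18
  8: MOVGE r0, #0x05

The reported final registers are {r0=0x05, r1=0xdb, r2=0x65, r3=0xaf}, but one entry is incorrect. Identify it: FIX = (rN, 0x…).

0: ✓ CMP  NZCV=0010
1: · ADDMI
2: ✓ SUBPL  r3←0x7a
3: ✓ CMP  NZCV=0010
4: · MOVLE
5: ✓ SUBVC  r2←0x65
6: ✓ CMP  NZCV=0010
7: ✓ SUBVC  r3←0x4d
8: ✓ MOVGE  r0←0x05

FIX = (r3, 0x4d)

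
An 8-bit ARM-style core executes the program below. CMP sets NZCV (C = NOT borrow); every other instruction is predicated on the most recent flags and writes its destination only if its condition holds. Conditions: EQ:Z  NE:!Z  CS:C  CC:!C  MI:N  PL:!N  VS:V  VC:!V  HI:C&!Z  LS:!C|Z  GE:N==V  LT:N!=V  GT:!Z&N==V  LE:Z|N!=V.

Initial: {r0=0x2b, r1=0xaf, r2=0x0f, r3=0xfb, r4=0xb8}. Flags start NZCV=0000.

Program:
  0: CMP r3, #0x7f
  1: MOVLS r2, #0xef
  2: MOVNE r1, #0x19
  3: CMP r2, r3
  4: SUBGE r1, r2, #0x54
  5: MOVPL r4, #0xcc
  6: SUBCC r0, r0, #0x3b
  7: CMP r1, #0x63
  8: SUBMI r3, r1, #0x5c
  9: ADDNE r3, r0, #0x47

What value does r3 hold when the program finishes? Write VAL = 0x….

VAL = 0x37

[0] flags=0011 → (cmp)
[1] flags=0011 LS?F → skip
[2] flags=0011 NE?T → r1=0x19
[3] flags=0000 → (cmp)
[4] flags=0000 GE?T → r1=0xbb
[5] flags=0000 PL?T → r4=0xcc
[6] flags=0000 CC?T → r0=0xf0
[7] flags=0011 → (cmp)
[8] flags=0011 MI?F → skip
[9] flags=0011 NE?T → r3=0x37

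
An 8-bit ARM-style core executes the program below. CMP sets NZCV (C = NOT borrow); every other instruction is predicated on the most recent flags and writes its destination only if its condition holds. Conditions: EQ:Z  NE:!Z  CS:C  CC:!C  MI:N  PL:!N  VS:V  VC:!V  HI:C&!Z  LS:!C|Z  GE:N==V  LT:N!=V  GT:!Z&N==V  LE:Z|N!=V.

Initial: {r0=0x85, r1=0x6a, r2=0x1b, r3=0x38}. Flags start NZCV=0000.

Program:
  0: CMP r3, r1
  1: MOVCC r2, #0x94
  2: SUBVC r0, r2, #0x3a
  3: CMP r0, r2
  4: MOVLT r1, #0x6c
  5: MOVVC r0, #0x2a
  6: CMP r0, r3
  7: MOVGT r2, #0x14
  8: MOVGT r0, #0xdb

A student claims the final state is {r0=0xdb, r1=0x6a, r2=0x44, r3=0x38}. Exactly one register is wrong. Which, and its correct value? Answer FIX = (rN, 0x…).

[0] flags=1000 → (cmp)
[1] flags=1000 CC?T → r2=0x94
[2] flags=1000 VC?T → r0=0x5a
[3] flags=1001 → (cmp)
[4] flags=1001 LT?F → skip
[5] flags=1001 VC?F → skip
[6] flags=0010 → (cmp)
[7] flags=0010 GT?T → r2=0x14
[8] flags=0010 GT?T → r0=0xdb

FIX = (r2, 0x14)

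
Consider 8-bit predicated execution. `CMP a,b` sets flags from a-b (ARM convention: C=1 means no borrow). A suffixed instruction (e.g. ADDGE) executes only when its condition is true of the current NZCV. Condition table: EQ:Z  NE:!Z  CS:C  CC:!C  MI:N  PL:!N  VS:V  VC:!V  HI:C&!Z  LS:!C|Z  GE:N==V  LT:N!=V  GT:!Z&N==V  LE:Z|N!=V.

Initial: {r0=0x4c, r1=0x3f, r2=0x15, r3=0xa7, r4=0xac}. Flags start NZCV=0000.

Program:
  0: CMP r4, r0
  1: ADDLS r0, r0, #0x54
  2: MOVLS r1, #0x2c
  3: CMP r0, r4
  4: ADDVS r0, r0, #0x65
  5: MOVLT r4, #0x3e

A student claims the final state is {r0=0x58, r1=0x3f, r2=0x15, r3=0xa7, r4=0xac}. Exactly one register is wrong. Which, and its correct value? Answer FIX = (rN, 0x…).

0: ✓ CMP  NZCV=0011
1: · ADDLS
2: · MOVLS
3: ✓ CMP  NZCV=1001
4: ✓ ADDVS  r0←0xb1
5: · MOVLT

FIX = (r0, 0xb1)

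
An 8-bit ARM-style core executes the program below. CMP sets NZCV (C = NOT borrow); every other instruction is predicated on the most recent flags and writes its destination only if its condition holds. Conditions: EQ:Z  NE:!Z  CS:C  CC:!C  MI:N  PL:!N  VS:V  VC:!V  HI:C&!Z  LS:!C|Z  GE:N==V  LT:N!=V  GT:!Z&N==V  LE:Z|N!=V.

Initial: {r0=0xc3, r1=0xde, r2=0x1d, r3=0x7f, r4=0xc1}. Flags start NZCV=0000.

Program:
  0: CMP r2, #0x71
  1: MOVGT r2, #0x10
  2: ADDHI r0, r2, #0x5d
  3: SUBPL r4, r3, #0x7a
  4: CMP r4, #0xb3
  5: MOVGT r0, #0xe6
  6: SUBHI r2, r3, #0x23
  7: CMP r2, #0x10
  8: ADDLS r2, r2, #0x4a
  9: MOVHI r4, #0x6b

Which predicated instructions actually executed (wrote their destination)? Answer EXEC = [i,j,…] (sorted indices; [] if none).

0: ✓ CMP  NZCV=1000
1: · MOVGT
2: · ADDHI
3: · SUBPL
4: ✓ CMP  NZCV=0010
5: ✓ MOVGT  r0←0xe6
6: ✓ SUBHI  r2←0x5c
7: ✓ CMP  NZCV=0010
8: · ADDLS
9: ✓ MOVHI  r4←0x6b

EXEC = [5,6,9]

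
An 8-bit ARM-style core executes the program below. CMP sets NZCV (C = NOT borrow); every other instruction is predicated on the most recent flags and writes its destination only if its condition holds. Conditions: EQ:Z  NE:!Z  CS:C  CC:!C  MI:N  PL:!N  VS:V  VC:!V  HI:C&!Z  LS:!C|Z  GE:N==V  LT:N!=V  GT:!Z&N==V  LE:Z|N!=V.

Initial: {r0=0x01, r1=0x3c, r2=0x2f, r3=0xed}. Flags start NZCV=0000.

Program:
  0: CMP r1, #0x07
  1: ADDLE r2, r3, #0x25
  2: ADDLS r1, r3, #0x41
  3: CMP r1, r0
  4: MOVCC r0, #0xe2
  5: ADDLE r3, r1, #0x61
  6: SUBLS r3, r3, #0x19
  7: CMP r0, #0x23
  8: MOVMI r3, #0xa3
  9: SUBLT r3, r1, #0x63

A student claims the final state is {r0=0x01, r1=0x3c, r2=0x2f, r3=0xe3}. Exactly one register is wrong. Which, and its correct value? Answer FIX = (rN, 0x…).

0: ✓ CMP  NZCV=0010
1: · ADDLE
2: · ADDLS
3: ✓ CMP  NZCV=0010
4: · MOVCC
5: · ADDLE
6: · SUBLS
7: ✓ CMP  NZCV=1000
8: ✓ MOVMI  r3←0xa3
9: ✓ SUBLT  r3←0xd9

FIX = (r3, 0xd9)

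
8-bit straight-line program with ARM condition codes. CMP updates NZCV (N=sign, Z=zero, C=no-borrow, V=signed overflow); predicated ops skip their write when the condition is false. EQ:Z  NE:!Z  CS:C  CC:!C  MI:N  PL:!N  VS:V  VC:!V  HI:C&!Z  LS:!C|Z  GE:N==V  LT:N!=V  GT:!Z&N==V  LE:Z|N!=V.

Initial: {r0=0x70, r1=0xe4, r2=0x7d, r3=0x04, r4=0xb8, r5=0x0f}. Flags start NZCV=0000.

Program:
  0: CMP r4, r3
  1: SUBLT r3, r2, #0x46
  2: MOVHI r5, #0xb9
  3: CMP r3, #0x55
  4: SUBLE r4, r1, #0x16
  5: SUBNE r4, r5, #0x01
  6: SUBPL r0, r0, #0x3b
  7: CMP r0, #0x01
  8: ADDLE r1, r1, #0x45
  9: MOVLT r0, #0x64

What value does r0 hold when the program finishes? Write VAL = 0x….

VAL = 0x70

[0] flags=1010 → (cmp)
[1] flags=1010 LT?T → r3=0x37
[2] flags=1010 HI?T → r5=0xb9
[3] flags=1000 → (cmp)
[4] flags=1000 LE?T → r4=0xce
[5] flags=1000 NE?T → r4=0xb8
[6] flags=1000 PL?F → skip
[7] flags=0010 → (cmp)
[8] flags=0010 LE?F → skip
[9] flags=0010 LT?F → skip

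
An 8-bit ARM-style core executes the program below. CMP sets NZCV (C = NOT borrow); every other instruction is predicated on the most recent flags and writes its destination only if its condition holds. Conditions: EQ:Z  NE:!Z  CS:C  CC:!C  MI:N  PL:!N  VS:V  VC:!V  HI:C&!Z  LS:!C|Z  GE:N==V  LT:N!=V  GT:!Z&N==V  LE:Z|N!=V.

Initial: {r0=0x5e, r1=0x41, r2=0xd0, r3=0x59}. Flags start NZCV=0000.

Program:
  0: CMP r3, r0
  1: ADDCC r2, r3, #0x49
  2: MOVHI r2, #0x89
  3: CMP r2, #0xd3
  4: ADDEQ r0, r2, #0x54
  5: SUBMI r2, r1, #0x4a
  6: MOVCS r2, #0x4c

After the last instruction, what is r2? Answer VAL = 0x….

VAL = 0xf7

[0] flags=1000 → (cmp)
[1] flags=1000 CC?T → r2=0xa2
[2] flags=1000 HI?F → skip
[3] flags=1000 → (cmp)
[4] flags=1000 EQ?F → skip
[5] flags=1000 MI?T → r2=0xf7
[6] flags=1000 CS?F → skip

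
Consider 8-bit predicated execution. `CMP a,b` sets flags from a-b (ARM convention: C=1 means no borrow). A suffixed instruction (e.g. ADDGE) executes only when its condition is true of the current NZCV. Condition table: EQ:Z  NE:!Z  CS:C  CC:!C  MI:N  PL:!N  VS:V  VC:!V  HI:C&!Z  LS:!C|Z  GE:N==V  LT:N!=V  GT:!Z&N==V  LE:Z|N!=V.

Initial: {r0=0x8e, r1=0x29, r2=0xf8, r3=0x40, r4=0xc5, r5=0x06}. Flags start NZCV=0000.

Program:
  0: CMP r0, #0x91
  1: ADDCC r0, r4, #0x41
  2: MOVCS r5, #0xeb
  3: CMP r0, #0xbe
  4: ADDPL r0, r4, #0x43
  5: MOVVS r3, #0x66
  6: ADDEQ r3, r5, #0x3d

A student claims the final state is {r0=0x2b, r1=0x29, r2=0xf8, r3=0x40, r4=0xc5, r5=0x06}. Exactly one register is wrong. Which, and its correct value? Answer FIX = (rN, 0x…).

FIX = (r0, 0x08)

[0] flags=1000 → (cmp)
[1] flags=1000 CC?T → r0=0x06
[2] flags=1000 CS?F → skip
[3] flags=0000 → (cmp)
[4] flags=0000 PL?T → r0=0x08
[5] flags=0000 VS?F → skip
[6] flags=0000 EQ?F → skip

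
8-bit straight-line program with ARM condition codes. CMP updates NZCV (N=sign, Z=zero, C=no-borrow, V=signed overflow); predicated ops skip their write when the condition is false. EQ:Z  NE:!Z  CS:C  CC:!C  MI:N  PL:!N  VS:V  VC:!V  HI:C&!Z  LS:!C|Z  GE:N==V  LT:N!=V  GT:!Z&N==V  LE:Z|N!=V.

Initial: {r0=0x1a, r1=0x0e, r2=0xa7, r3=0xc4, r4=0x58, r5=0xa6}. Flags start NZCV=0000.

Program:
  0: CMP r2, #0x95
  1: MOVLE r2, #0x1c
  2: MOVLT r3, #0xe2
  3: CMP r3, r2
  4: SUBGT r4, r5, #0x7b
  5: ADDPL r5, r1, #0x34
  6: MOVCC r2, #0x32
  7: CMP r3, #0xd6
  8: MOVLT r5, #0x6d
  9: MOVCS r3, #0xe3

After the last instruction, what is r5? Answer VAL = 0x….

0: ✓ CMP  NZCV=0010
1: · MOVLE
2: · MOVLT
3: ✓ CMP  NZCV=0010
4: ✓ SUBGT  r4←0x2b
5: ✓ ADDPL  r5←0x42
6: · MOVCC
7: ✓ CMP  NZCV=1000
8: ✓ MOVLT  r5←0x6d
9: · MOVCS

VAL = 0x6d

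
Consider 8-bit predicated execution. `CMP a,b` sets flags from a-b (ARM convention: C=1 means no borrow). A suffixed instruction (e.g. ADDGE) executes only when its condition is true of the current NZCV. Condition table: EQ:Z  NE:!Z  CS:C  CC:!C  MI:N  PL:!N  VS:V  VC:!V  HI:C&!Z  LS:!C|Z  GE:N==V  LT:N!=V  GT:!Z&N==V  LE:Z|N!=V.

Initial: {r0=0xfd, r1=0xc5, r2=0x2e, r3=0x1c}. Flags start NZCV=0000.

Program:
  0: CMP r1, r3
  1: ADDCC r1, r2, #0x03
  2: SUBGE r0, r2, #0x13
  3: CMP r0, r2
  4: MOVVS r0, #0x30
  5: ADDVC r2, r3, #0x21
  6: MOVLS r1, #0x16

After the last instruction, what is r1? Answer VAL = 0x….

0: ✓ CMP  NZCV=1010
1: · ADDCC
2: · SUBGE
3: ✓ CMP  NZCV=1010
4: · MOVVS
5: ✓ ADDVC  r2←0x3d
6: · MOVLS

VAL = 0xc5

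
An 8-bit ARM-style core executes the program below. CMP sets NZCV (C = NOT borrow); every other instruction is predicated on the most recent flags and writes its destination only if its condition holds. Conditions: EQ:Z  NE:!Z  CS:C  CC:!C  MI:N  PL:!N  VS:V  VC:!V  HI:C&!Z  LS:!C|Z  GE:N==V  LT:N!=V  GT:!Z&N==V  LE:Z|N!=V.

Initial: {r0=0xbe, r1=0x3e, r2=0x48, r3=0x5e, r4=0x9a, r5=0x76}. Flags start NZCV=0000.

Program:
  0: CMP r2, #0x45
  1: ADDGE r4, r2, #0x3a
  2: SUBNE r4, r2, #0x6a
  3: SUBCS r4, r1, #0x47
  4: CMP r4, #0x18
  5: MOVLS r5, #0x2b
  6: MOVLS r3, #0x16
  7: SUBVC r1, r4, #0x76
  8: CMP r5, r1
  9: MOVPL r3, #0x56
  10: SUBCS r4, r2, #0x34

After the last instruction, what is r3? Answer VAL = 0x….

VAL = 0x5e

[0] flags=0010 → (cmp)
[1] flags=0010 GE?T → r4=0x82
[2] flags=0010 NE?T → r4=0xde
[3] flags=0010 CS?T → r4=0xf7
[4] flags=1010 → (cmp)
[5] flags=1010 LS?F → skip
[6] flags=1010 LS?F → skip
[7] flags=1010 VC?T → r1=0x81
[8] flags=1001 → (cmp)
[9] flags=1001 PL?F → skip
[10] flags=1001 CS?F → skip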